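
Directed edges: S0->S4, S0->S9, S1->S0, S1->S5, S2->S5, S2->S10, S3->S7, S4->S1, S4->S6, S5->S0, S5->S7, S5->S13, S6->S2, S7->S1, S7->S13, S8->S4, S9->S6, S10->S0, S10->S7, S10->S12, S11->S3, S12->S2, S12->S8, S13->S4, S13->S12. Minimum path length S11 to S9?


BFS layer-by-layer from S11:
  dist 0: {S11}
  dist 1: {S3}
  dist 2: {S7}
  dist 3: {S1, S13}
  dist 4: {S0, S4, S5, S12}
  dist 5: {S2, S6, S8, S9}
  -> S9 reached at distance 5
Shortest path length = 5

5


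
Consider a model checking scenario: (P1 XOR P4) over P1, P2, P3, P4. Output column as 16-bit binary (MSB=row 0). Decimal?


Formula: (P1 XOR P4) over P1, P2, P3, P4 (16 rows)
Evaluate each row (bits = P1,P2,P3,P4, MSB first):
  row 0 [0000]: (0 XOR 0) -> 0
  row 1 [0001]: (0 XOR 1) -> 1
  row 2 [0010]: (0 XOR 0) -> 0
  row 3 [0011]: (0 XOR 1) -> 1
  row 4 [0100]: (0 XOR 0) -> 0
  row 5 [0101]: (0 XOR 1) -> 1
  row 6 [0110]: (0 XOR 0) -> 0
  row 7 [0111]: (0 XOR 1) -> 1
  row 8 [1000]: (1 XOR 0) -> 1
  row 9 [1001]: (1 XOR 1) -> 0
  row 10 [1010]: (1 XOR 0) -> 1
  row 11 [1011]: (1 XOR 1) -> 0
  row 12 [1100]: (1 XOR 0) -> 1
  row 13 [1101]: (1 XOR 1) -> 0
  row 14 [1110]: (1 XOR 0) -> 1
  row 15 [1111]: (1 XOR 1) -> 0
Full result column, 4 rows per line (P1,P2 fixed per line; P3,P4 runs 00..11 left to right):
  rows 0-3 [P1,P2=00]: 0101  = hex 5
  rows 4-7 [P1,P2=01]: 0101  = hex 5
  rows 8-11 [P1,P2=10]: 1010  = hex A
  rows 12-15 [P1,P2=11]: 1010  = hex A
Output column (row 0 .. row 15) = 0101010110101010
Output column grouped in 4s = 0101 0101 1010 1010 = 0x55AA
Convert to decimal digit by digit (value = value*16 + digit):
  5 -> 5
  5*16 + 5 = 85
  85*16 + 10 (A) = 1370
  1370*16 + 10 (A) = 21930
Decimal = 21930

21930


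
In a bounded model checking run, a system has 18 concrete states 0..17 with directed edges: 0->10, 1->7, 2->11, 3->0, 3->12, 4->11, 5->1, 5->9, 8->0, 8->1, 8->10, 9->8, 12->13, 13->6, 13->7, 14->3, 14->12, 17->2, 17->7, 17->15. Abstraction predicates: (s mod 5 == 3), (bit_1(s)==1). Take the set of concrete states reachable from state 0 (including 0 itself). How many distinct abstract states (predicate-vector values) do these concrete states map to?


BFS from 0:
Concrete reachable: {0, 10}
Abstract via predicates (s mod 5 == 3), (bit_1(s)==1):
  (0,0) <- {0}
  (0,1) <- {10}
Distinct abstract states = 2

2


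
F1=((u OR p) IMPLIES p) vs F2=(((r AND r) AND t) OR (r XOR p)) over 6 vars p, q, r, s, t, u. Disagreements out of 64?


F1 = ((u OR p) IMPLIES p)
F2 = (((r AND r) AND t) OR (r XOR p))
Evaluate both on each of 64 rows (bits = p,q,r,s,t,u):
  row 0 [000000]: F1=1 F2=0 (differ) -> 1
  row 1 [000001]: F1=0 F2=0 -> 0
  row 2 [000010]: F1=1 F2=0 (differ) -> 1
  row 3 [000011]: F1=0 F2=0 -> 0
  row 4 [000100]: F1=1 F2=0 (differ) -> 1
  (every remaining row is evaluated the same way; all 64 results are listed next)
Full result column, 8 rows per line (p,q,r fixed per line; s,t,u runs 000..111 left to right):
  rows 0-7 [p,q,r=000]: 10101010  (ones: 4)
  rows 8-15 [p,q,r=001]: 01010101  (ones: 4)
  rows 16-23 [p,q,r=010]: 10101010  (ones: 4)
  rows 24-31 [p,q,r=011]: 01010101  (ones: 4)
  rows 32-39 [p,q,r=100]: 00000000  (ones: 0)
  rows 40-47 [p,q,r=101]: 11001100  (ones: 4)
  rows 48-55 [p,q,r=110]: 00000000  (ones: 0)
  rows 56-63 [p,q,r=111]: 11001100  (ones: 4)
Disagreements = 4+4+4+4+0+4+0+4 = 24

24


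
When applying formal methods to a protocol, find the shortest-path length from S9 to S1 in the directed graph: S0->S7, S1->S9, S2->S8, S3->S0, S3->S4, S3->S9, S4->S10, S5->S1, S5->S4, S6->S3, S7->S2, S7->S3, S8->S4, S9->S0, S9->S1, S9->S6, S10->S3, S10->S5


BFS layer-by-layer from S9:
  dist 0: {S9}
  dist 1: {S0, S1, S6}
  -> S1 reached at distance 1
Shortest path length = 1

1


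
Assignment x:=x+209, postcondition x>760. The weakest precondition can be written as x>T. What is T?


Formula: wp(x:=E, P) = P[E/x] (substitute E for x in postcondition)
Step 1: Postcondition: x>760
Step 2: Substitute x+209 for x: x+209>760
Step 3: Solve for x: x > 760-209 = 551

551


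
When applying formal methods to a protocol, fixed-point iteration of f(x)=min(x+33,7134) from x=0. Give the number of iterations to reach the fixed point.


Step 1: x=0, cap=7134, increment=33
Step 2: x grows by 33 each step until capped at 7134; fixed point is x=7134
Step 3: iterations = ceil(7134/33) = 217

217


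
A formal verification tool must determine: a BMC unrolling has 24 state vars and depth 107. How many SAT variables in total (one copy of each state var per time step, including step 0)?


BMC unrolls to depth k, creating one copy of each state var for steps 0..k.
Step count = 107 + 1 = 108 (steps 0 through 107)
Vars per step = 24
Total = 24 * 108 = 2592

2592


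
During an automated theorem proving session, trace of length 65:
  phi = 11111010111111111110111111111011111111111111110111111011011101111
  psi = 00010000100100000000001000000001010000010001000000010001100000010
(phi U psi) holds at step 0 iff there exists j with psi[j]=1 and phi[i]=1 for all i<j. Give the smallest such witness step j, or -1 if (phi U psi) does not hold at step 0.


(phi U psi) at 0: need smallest j with psi[j]=1 and phi[i]=1 for all i in [0,j).
Scan from step 0:
  step 0: phi=1, psi=0 -> continue
  step 1: phi=1, psi=0 -> continue
  step 2: phi=1, psi=0 -> continue
  step 3: psi=1 and phi held for [0,3) -> witness found
Witness step = 3

3


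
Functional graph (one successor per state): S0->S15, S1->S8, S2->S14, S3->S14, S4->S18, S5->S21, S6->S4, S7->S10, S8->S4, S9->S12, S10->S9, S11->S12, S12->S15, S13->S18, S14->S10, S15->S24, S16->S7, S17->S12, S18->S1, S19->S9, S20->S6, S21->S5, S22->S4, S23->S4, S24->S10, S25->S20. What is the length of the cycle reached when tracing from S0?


Trace from S0 until a state repeats:
  S0 -> S15 -> S24 -> S10 -> S9 -> S12 -> S15
S15 first seen at step 1, revisited at step 6.
Cycle length = 6 - 1 = 5

5


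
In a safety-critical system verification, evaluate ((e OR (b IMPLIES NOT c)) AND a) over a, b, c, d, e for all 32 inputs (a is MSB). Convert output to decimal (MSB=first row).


Formula: ((e OR (b IMPLIES NOT c)) AND a) over a, b, c, d, e (32 rows)
Evaluate each row (bits = a,b,c,d,e, MSB first):
  row 0 [00000]: ((0 OR (0 IMPLIES NOT 0)) AND 0) -> 0
  row 1 [00001]: ((1 OR (0 IMPLIES NOT 0)) AND 0) -> 0
  row 2 [00010]: ((0 OR (0 IMPLIES NOT 0)) AND 0) -> 0
  row 3 [00011]: ((1 OR (0 IMPLIES NOT 0)) AND 0) -> 0
  row 4 [00100]: ((0 OR (0 IMPLIES NOT 1)) AND 0) -> 0
  row 5 [00101]: ((1 OR (0 IMPLIES NOT 1)) AND 0) -> 0
  row 6 [00110]: ((0 OR (0 IMPLIES NOT 1)) AND 0) -> 0
  row 7 [00111]: ((1 OR (0 IMPLIES NOT 1)) AND 0) -> 0
  row 8 [01000]: ((0 OR (1 IMPLIES NOT 0)) AND 0) -> 0
  row 9 [01001]: ((1 OR (1 IMPLIES NOT 0)) AND 0) -> 0
  row 10 [01010]: ((0 OR (1 IMPLIES NOT 0)) AND 0) -> 0
  row 11 [01011]: ((1 OR (1 IMPLIES NOT 0)) AND 0) -> 0
  row 12 [01100]: ((0 OR (1 IMPLIES NOT 1)) AND 0) -> 0
  row 13 [01101]: ((1 OR (1 IMPLIES NOT 1)) AND 0) -> 0
  row 14 [01110]: ((0 OR (1 IMPLIES NOT 1)) AND 0) -> 0
  row 15 [01111]: ((1 OR (1 IMPLIES NOT 1)) AND 0) -> 0
  row 16 [10000]: ((0 OR (0 IMPLIES NOT 0)) AND 1) -> 1
  row 17 [10001]: ((1 OR (0 IMPLIES NOT 0)) AND 1) -> 1
  row 18 [10010]: ((0 OR (0 IMPLIES NOT 0)) AND 1) -> 1
  row 19 [10011]: ((1 OR (0 IMPLIES NOT 0)) AND 1) -> 1
  row 20 [10100]: ((0 OR (0 IMPLIES NOT 1)) AND 1) -> 1
  row 21 [10101]: ((1 OR (0 IMPLIES NOT 1)) AND 1) -> 1
  row 22 [10110]: ((0 OR (0 IMPLIES NOT 1)) AND 1) -> 1
  row 23 [10111]: ((1 OR (0 IMPLIES NOT 1)) AND 1) -> 1
  row 24 [11000]: ((0 OR (1 IMPLIES NOT 0)) AND 1) -> 1
  row 25 [11001]: ((1 OR (1 IMPLIES NOT 0)) AND 1) -> 1
  row 26 [11010]: ((0 OR (1 IMPLIES NOT 0)) AND 1) -> 1
  row 27 [11011]: ((1 OR (1 IMPLIES NOT 0)) AND 1) -> 1
  row 28 [11100]: ((0 OR (1 IMPLIES NOT 1)) AND 1) -> 0
  row 29 [11101]: ((1 OR (1 IMPLIES NOT 1)) AND 1) -> 1
  row 30 [11110]: ((0 OR (1 IMPLIES NOT 1)) AND 1) -> 0
  row 31 [11111]: ((1 OR (1 IMPLIES NOT 1)) AND 1) -> 1
Full result column, 4 rows per line (a,b,c fixed per line; d,e runs 00..11 left to right):
  rows 0-3 [a,b,c=000]: 0000  = hex 0
  rows 4-7 [a,b,c=001]: 0000  = hex 0
  rows 8-11 [a,b,c=010]: 0000  = hex 0
  rows 12-15 [a,b,c=011]: 0000  = hex 0
  rows 16-19 [a,b,c=100]: 1111  = hex F
  rows 20-23 [a,b,c=101]: 1111  = hex F
  rows 24-27 [a,b,c=110]: 1111  = hex F
  rows 28-31 [a,b,c=111]: 0101  = hex 5
Output column (row 0 .. row 31) = 00000000000000001111111111110101
Output column grouped in 4s = 0000 0000 0000 0000 1111 1111 1111 0101 = 0x0000FFF5
Convert to decimal digit by digit (value = value*16 + digit):
  0 -> 0
  0*16 + 0 = 0
  0*16 + 0 = 0
  0*16 + 0 = 0
  0*16 + 15 (F) = 15
  15*16 + 15 (F) = 255
  255*16 + 15 (F) = 4095
  4095*16 + 5 = 65525
Decimal = 65525

65525


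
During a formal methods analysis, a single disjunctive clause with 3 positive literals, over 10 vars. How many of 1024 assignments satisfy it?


Step 1: Total=2^10=1024
Step 2: Unsat when all 3 false: 2^7=128
Step 3: Sat=1024-128=896

896


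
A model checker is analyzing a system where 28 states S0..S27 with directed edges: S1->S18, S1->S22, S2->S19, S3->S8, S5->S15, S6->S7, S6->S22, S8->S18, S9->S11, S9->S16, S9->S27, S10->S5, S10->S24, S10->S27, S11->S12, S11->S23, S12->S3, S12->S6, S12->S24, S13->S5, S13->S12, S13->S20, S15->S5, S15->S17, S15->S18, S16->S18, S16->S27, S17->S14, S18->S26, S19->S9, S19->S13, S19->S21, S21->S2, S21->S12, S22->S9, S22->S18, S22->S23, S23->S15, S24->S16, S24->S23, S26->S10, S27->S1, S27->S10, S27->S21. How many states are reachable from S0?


BFS from S0:
  layer 0: {S0}
Reachable set: {S0}
Count = 1

1


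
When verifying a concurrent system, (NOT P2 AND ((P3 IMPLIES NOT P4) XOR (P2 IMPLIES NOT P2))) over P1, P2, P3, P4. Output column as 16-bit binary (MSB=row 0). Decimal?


Formula: (NOT P2 AND ((P3 IMPLIES NOT P4) XOR (P2 IMPLIES NOT P2))) over P1, P2, P3, P4 (16 rows)
Evaluate each row (bits = P1,P2,P3,P4, MSB first):
  row 0 [0000]: (NOT 0 AND ((0 IMPLIES NOT 0) XOR (0 IMPLIES NOT 0))) -> 0
  row 1 [0001]: (NOT 0 AND ((0 IMPLIES NOT 1) XOR (0 IMPLIES NOT 0))) -> 0
  row 2 [0010]: (NOT 0 AND ((1 IMPLIES NOT 0) XOR (0 IMPLIES NOT 0))) -> 0
  row 3 [0011]: (NOT 0 AND ((1 IMPLIES NOT 1) XOR (0 IMPLIES NOT 0))) -> 1
  row 4 [0100]: (NOT 1 AND ((0 IMPLIES NOT 0) XOR (1 IMPLIES NOT 1))) -> 0
  row 5 [0101]: (NOT 1 AND ((0 IMPLIES NOT 1) XOR (1 IMPLIES NOT 1))) -> 0
  row 6 [0110]: (NOT 1 AND ((1 IMPLIES NOT 0) XOR (1 IMPLIES NOT 1))) -> 0
  row 7 [0111]: (NOT 1 AND ((1 IMPLIES NOT 1) XOR (1 IMPLIES NOT 1))) -> 0
  row 8 [1000]: (NOT 0 AND ((0 IMPLIES NOT 0) XOR (0 IMPLIES NOT 0))) -> 0
  row 9 [1001]: (NOT 0 AND ((0 IMPLIES NOT 1) XOR (0 IMPLIES NOT 0))) -> 0
  row 10 [1010]: (NOT 0 AND ((1 IMPLIES NOT 0) XOR (0 IMPLIES NOT 0))) -> 0
  row 11 [1011]: (NOT 0 AND ((1 IMPLIES NOT 1) XOR (0 IMPLIES NOT 0))) -> 1
  row 12 [1100]: (NOT 1 AND ((0 IMPLIES NOT 0) XOR (1 IMPLIES NOT 1))) -> 0
  row 13 [1101]: (NOT 1 AND ((0 IMPLIES NOT 1) XOR (1 IMPLIES NOT 1))) -> 0
  row 14 [1110]: (NOT 1 AND ((1 IMPLIES NOT 0) XOR (1 IMPLIES NOT 1))) -> 0
  row 15 [1111]: (NOT 1 AND ((1 IMPLIES NOT 1) XOR (1 IMPLIES NOT 1))) -> 0
Full result column, 4 rows per line (P1,P2 fixed per line; P3,P4 runs 00..11 left to right):
  rows 0-3 [P1,P2=00]: 0001  = hex 1
  rows 4-7 [P1,P2=01]: 0000  = hex 0
  rows 8-11 [P1,P2=10]: 0001  = hex 1
  rows 12-15 [P1,P2=11]: 0000  = hex 0
Output column (row 0 .. row 15) = 0001000000010000
Output column grouped in 4s = 0001 0000 0001 0000 = 0x1010
Convert to decimal digit by digit (value = value*16 + digit):
  1 -> 1
  1*16 + 0 = 16
  16*16 + 1 = 257
  257*16 + 0 = 4112
Decimal = 4112

4112


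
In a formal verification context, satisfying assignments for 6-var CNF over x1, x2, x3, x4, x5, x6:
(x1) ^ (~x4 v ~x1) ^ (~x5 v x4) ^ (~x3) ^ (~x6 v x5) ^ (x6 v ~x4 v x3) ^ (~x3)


CNF with 7 clauses over 6 vars (64 assignments).
An assignment satisfies CNF iff every clause has >=1 true literal.
Check each row (bits = x1,x2,x3,x4,x5,x6; clause T/F shown):
  row 0 [000000]: clauses=FTTTTTT -> 0
  row 1 [000001]: clauses=FTTTFTT -> 0
  row 2 [000010]: clauses=FTFTTTT -> 0
  row 3 [000011]: clauses=FTFTTTT -> 0
  row 4 [000100]: clauses=FTTTTFT -> 0
  (every remaining row is evaluated the same way; all 64 results are listed next)
Full result column, 8 rows per line (x1,x2,x3 fixed per line; x4,x5,x6 runs 000..111 left to right):
  rows 0-7 [x1,x2,x3=000]: 00000000  (ones: 0)
  rows 8-15 [x1,x2,x3=001]: 00000000  (ones: 0)
  rows 16-23 [x1,x2,x3=010]: 00000000  (ones: 0)
  rows 24-31 [x1,x2,x3=011]: 00000000  (ones: 0)
  rows 32-39 [x1,x2,x3=100]: 10000000  (ones: 1)
  rows 40-47 [x1,x2,x3=101]: 00000000  (ones: 0)
  rows 48-55 [x1,x2,x3=110]: 10000000  (ones: 1)
  rows 56-63 [x1,x2,x3=111]: 00000000  (ones: 0)
Satisfying assignments = 0+0+0+0+1+0+1+0 = 2

2


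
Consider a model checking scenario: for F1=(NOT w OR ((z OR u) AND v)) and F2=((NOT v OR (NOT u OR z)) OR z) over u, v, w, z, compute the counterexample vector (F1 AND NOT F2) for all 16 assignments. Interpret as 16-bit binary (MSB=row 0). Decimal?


F1 = (NOT w OR ((z OR u) AND v))
F2 = ((NOT v OR (NOT u OR z)) OR z)
Counterexample to F1=>F2 is where F1=1 and F2=0.
Evaluate each row (bits = u,v,w,z, MSB first):
  row 0 [0000]: F1=1 F2=1 -> F1&~F2 -> 0
  row 1 [0001]: F1=1 F2=1 -> F1&~F2 -> 0
  row 2 [0010]: F1=0 F2=1 -> F1&~F2 -> 0
  row 3 [0011]: F1=0 F2=1 -> F1&~F2 -> 0
  row 4 [0100]: F1=1 F2=1 -> F1&~F2 -> 0
  row 5 [0101]: F1=1 F2=1 -> F1&~F2 -> 0
  row 6 [0110]: F1=0 F2=1 -> F1&~F2 -> 0
  row 7 [0111]: F1=1 F2=1 -> F1&~F2 -> 0
  row 8 [1000]: F1=1 F2=1 -> F1&~F2 -> 0
  row 9 [1001]: F1=1 F2=1 -> F1&~F2 -> 0
  row 10 [1010]: F1=0 F2=1 -> F1&~F2 -> 0
  row 11 [1011]: F1=0 F2=1 -> F1&~F2 -> 0
  row 12 [1100]: F1=1 F2=0 -> F1&~F2 -> 1
  row 13 [1101]: F1=1 F2=1 -> F1&~F2 -> 0
  row 14 [1110]: F1=1 F2=0 -> F1&~F2 -> 1
  row 15 [1111]: F1=1 F2=1 -> F1&~F2 -> 0
Full result column, 4 rows per line (u,v fixed per line; w,z runs 00..11 left to right):
  rows 0-3 [u,v=00]: 0000  = hex 0
  rows 4-7 [u,v=01]: 0000  = hex 0
  rows 8-11 [u,v=10]: 0000  = hex 0
  rows 12-15 [u,v=11]: 1010  = hex A
Counterexample vector (row 0 .. row 15) = 0000000000001010
Output column grouped in 4s = 0000 0000 0000 1010 = 0x000A
Convert to decimal digit by digit (value = value*16 + digit):
  0 -> 0
  0*16 + 0 = 0
  0*16 + 0 = 0
  0*16 + 10 (A) = 10
Decimal = 10

10


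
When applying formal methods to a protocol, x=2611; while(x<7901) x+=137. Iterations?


Step 1: x goes from 2611 toward 7901 by 137; the body runs while x<7901, so iterations = ceil((bound-start)/step)
Step 2: Distance=5290
Step 3: ceil(5290/137)=39

39


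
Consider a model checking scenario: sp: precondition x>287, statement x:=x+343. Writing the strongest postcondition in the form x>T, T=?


Formula: sp(P, x:=E) = exists old_x. (x = E[old_x/x]) AND P[old_x/x] (old_x is the value of x before the assignment; eliminate old_x by solving x = E[old_x/x] for old_x)
Step 1: Precondition P: x>287, i.e. old_x > 287
Step 2: Assignment gives x = old_x + 343, so old_x = x - 343
Step 3: Substitute into P: x - 343 > 287
Step 4: Simplify: x > 287+343 = 630

630


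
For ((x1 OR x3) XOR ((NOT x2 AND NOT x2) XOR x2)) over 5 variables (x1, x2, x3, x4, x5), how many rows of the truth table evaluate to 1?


Formula: ((x1 OR x3) XOR ((NOT x2 AND NOT x2) XOR x2)) over 5 vars (32 rows)
Evaluate each row (x1, x2, x3, x4, x5 as bits, MSB first):
  row 0 [00000]: ((0 OR 0) XOR ((NOT 0 AND NOT 0) XOR 0)) -> 1
  row 1 [00001]: ((0 OR 0) XOR ((NOT 0 AND NOT 0) XOR 0)) -> 1
  row 2 [00010]: ((0 OR 0) XOR ((NOT 0 AND NOT 0) XOR 0)) -> 1
  row 3 [00011]: ((0 OR 0) XOR ((NOT 0 AND NOT 0) XOR 0)) -> 1
  row 4 [00100]: ((0 OR 1) XOR ((NOT 0 AND NOT 0) XOR 0)) -> 0
  row 5 [00101]: ((0 OR 1) XOR ((NOT 0 AND NOT 0) XOR 0)) -> 0
  row 6 [00110]: ((0 OR 1) XOR ((NOT 0 AND NOT 0) XOR 0)) -> 0
  row 7 [00111]: ((0 OR 1) XOR ((NOT 0 AND NOT 0) XOR 0)) -> 0
  row 8 [01000]: ((0 OR 0) XOR ((NOT 1 AND NOT 1) XOR 1)) -> 1
  row 9 [01001]: ((0 OR 0) XOR ((NOT 1 AND NOT 1) XOR 1)) -> 1
  row 10 [01010]: ((0 OR 0) XOR ((NOT 1 AND NOT 1) XOR 1)) -> 1
  row 11 [01011]: ((0 OR 0) XOR ((NOT 1 AND NOT 1) XOR 1)) -> 1
  row 12 [01100]: ((0 OR 1) XOR ((NOT 1 AND NOT 1) XOR 1)) -> 0
  row 13 [01101]: ((0 OR 1) XOR ((NOT 1 AND NOT 1) XOR 1)) -> 0
  row 14 [01110]: ((0 OR 1) XOR ((NOT 1 AND NOT 1) XOR 1)) -> 0
  row 15 [01111]: ((0 OR 1) XOR ((NOT 1 AND NOT 1) XOR 1)) -> 0
  row 16 [10000]: ((1 OR 0) XOR ((NOT 0 AND NOT 0) XOR 0)) -> 0
  row 17 [10001]: ((1 OR 0) XOR ((NOT 0 AND NOT 0) XOR 0)) -> 0
  row 18 [10010]: ((1 OR 0) XOR ((NOT 0 AND NOT 0) XOR 0)) -> 0
  row 19 [10011]: ((1 OR 0) XOR ((NOT 0 AND NOT 0) XOR 0)) -> 0
  row 20 [10100]: ((1 OR 1) XOR ((NOT 0 AND NOT 0) XOR 0)) -> 0
  row 21 [10101]: ((1 OR 1) XOR ((NOT 0 AND NOT 0) XOR 0)) -> 0
  row 22 [10110]: ((1 OR 1) XOR ((NOT 0 AND NOT 0) XOR 0)) -> 0
  row 23 [10111]: ((1 OR 1) XOR ((NOT 0 AND NOT 0) XOR 0)) -> 0
  row 24 [11000]: ((1 OR 0) XOR ((NOT 1 AND NOT 1) XOR 1)) -> 0
  row 25 [11001]: ((1 OR 0) XOR ((NOT 1 AND NOT 1) XOR 1)) -> 0
  row 26 [11010]: ((1 OR 0) XOR ((NOT 1 AND NOT 1) XOR 1)) -> 0
  row 27 [11011]: ((1 OR 0) XOR ((NOT 1 AND NOT 1) XOR 1)) -> 0
  row 28 [11100]: ((1 OR 1) XOR ((NOT 1 AND NOT 1) XOR 1)) -> 0
  row 29 [11101]: ((1 OR 1) XOR ((NOT 1 AND NOT 1) XOR 1)) -> 0
  row 30 [11110]: ((1 OR 1) XOR ((NOT 1 AND NOT 1) XOR 1)) -> 0
  row 31 [11111]: ((1 OR 1) XOR ((NOT 1 AND NOT 1) XOR 1)) -> 0
Full result column, 8 rows per line (x1,x2 fixed per line; x3,x4,x5 runs 000..111 left to right):
  rows 0-7 [x1,x2=00]: 11110000  (ones: 4)
  rows 8-15 [x1,x2=01]: 11110000  (ones: 4)
  rows 16-23 [x1,x2=10]: 00000000  (ones: 0)
  rows 24-31 [x1,x2=11]: 00000000  (ones: 0)
Count of 1-rows = 4+4+0+0 = 8

8


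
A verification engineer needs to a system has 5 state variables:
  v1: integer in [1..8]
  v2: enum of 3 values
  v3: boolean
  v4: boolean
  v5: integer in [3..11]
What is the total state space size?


State space = product of domain sizes of all variables.
Domain sizes:
  v1 (integer in [1..8]): 8
  v2 (enum of 3 values): 3
  v3 (boolean): 2
  v4 (boolean): 2
  v5 (integer in [3..11]): 9
Product = 8 * 3 * 2 * 2 * 9 = 864

864


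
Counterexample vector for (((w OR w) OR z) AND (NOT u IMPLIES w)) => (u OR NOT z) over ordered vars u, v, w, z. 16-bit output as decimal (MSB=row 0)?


F1 = (((w OR w) OR z) AND (NOT u IMPLIES w))
F2 = (u OR NOT z)
Counterexample to F1=>F2 is where F1=1 and F2=0.
Evaluate each row (bits = u,v,w,z, MSB first):
  row 0 [0000]: F1=0 F2=1 -> F1&~F2 -> 0
  row 1 [0001]: F1=0 F2=0 -> F1&~F2 -> 0
  row 2 [0010]: F1=1 F2=1 -> F1&~F2 -> 0
  row 3 [0011]: F1=1 F2=0 -> F1&~F2 -> 1
  row 4 [0100]: F1=0 F2=1 -> F1&~F2 -> 0
  row 5 [0101]: F1=0 F2=0 -> F1&~F2 -> 0
  row 6 [0110]: F1=1 F2=1 -> F1&~F2 -> 0
  row 7 [0111]: F1=1 F2=0 -> F1&~F2 -> 1
  row 8 [1000]: F1=0 F2=1 -> F1&~F2 -> 0
  row 9 [1001]: F1=1 F2=1 -> F1&~F2 -> 0
  row 10 [1010]: F1=1 F2=1 -> F1&~F2 -> 0
  row 11 [1011]: F1=1 F2=1 -> F1&~F2 -> 0
  row 12 [1100]: F1=0 F2=1 -> F1&~F2 -> 0
  row 13 [1101]: F1=1 F2=1 -> F1&~F2 -> 0
  row 14 [1110]: F1=1 F2=1 -> F1&~F2 -> 0
  row 15 [1111]: F1=1 F2=1 -> F1&~F2 -> 0
Full result column, 4 rows per line (u,v fixed per line; w,z runs 00..11 left to right):
  rows 0-3 [u,v=00]: 0001  = hex 1
  rows 4-7 [u,v=01]: 0001  = hex 1
  rows 8-11 [u,v=10]: 0000  = hex 0
  rows 12-15 [u,v=11]: 0000  = hex 0
Counterexample vector (row 0 .. row 15) = 0001000100000000
Output column grouped in 4s = 0001 0001 0000 0000 = 0x1100
Convert to decimal digit by digit (value = value*16 + digit):
  1 -> 1
  1*16 + 1 = 17
  17*16 + 0 = 272
  272*16 + 0 = 4352
Decimal = 4352

4352


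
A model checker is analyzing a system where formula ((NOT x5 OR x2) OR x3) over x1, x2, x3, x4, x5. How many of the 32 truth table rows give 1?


Formula: ((NOT x5 OR x2) OR x3) over 5 vars (32 rows)
Evaluate each row (x1, x2, x3, x4, x5 as bits, MSB first):
  row 0 [00000]: ((NOT 0 OR 0) OR 0) -> 1
  row 1 [00001]: ((NOT 1 OR 0) OR 0) -> 0
  row 2 [00010]: ((NOT 0 OR 0) OR 0) -> 1
  row 3 [00011]: ((NOT 1 OR 0) OR 0) -> 0
  row 4 [00100]: ((NOT 0 OR 0) OR 1) -> 1
  row 5 [00101]: ((NOT 1 OR 0) OR 1) -> 1
  row 6 [00110]: ((NOT 0 OR 0) OR 1) -> 1
  row 7 [00111]: ((NOT 1 OR 0) OR 1) -> 1
  row 8 [01000]: ((NOT 0 OR 1) OR 0) -> 1
  row 9 [01001]: ((NOT 1 OR 1) OR 0) -> 1
  row 10 [01010]: ((NOT 0 OR 1) OR 0) -> 1
  row 11 [01011]: ((NOT 1 OR 1) OR 0) -> 1
  row 12 [01100]: ((NOT 0 OR 1) OR 1) -> 1
  row 13 [01101]: ((NOT 1 OR 1) OR 1) -> 1
  row 14 [01110]: ((NOT 0 OR 1) OR 1) -> 1
  row 15 [01111]: ((NOT 1 OR 1) OR 1) -> 1
  row 16 [10000]: ((NOT 0 OR 0) OR 0) -> 1
  row 17 [10001]: ((NOT 1 OR 0) OR 0) -> 0
  row 18 [10010]: ((NOT 0 OR 0) OR 0) -> 1
  row 19 [10011]: ((NOT 1 OR 0) OR 0) -> 0
  row 20 [10100]: ((NOT 0 OR 0) OR 1) -> 1
  row 21 [10101]: ((NOT 1 OR 0) OR 1) -> 1
  row 22 [10110]: ((NOT 0 OR 0) OR 1) -> 1
  row 23 [10111]: ((NOT 1 OR 0) OR 1) -> 1
  row 24 [11000]: ((NOT 0 OR 1) OR 0) -> 1
  row 25 [11001]: ((NOT 1 OR 1) OR 0) -> 1
  row 26 [11010]: ((NOT 0 OR 1) OR 0) -> 1
  row 27 [11011]: ((NOT 1 OR 1) OR 0) -> 1
  row 28 [11100]: ((NOT 0 OR 1) OR 1) -> 1
  row 29 [11101]: ((NOT 1 OR 1) OR 1) -> 1
  row 30 [11110]: ((NOT 0 OR 1) OR 1) -> 1
  row 31 [11111]: ((NOT 1 OR 1) OR 1) -> 1
Full result column, 8 rows per line (x1,x2 fixed per line; x3,x4,x5 runs 000..111 left to right):
  rows 0-7 [x1,x2=00]: 10101111  (ones: 6)
  rows 8-15 [x1,x2=01]: 11111111  (ones: 8)
  rows 16-23 [x1,x2=10]: 10101111  (ones: 6)
  rows 24-31 [x1,x2=11]: 11111111  (ones: 8)
Count of 1-rows = 6+8+6+8 = 28

28


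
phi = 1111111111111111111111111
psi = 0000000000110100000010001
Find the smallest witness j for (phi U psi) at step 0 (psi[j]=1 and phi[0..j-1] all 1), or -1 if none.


(phi U psi) at 0: need smallest j with psi[j]=1 and phi[i]=1 for all i in [0,j).
Scan from step 0:
  step 0: phi=1, psi=0 -> continue
  step 1: phi=1, psi=0 -> continue
  step 2: phi=1, psi=0 -> continue
  step 3: phi=1, psi=0 -> continue
  step 10: psi=1 and phi held for [0,10) -> witness found
Witness step = 10

10


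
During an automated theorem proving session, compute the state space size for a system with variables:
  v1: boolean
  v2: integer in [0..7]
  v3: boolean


State space = product of domain sizes of all variables.
Domain sizes:
  v1 (boolean): 2
  v2 (integer in [0..7]): 8
  v3 (boolean): 2
Product = 2 * 8 * 2 = 32

32


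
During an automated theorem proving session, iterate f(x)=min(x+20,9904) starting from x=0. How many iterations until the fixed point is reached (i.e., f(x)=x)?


Step 1: x=0, cap=9904, increment=20
Step 2: x grows by 20 each step until capped at 9904; fixed point is x=9904
Step 3: iterations = ceil(9904/20) = 496

496


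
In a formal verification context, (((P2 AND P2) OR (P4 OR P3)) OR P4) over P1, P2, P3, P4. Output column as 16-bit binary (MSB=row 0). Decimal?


Formula: (((P2 AND P2) OR (P4 OR P3)) OR P4) over P1, P2, P3, P4 (16 rows)
Evaluate each row (bits = P1,P2,P3,P4, MSB first):
  row 0 [0000]: (((0 AND 0) OR (0 OR 0)) OR 0) -> 0
  row 1 [0001]: (((0 AND 0) OR (1 OR 0)) OR 1) -> 1
  row 2 [0010]: (((0 AND 0) OR (0 OR 1)) OR 0) -> 1
  row 3 [0011]: (((0 AND 0) OR (1 OR 1)) OR 1) -> 1
  row 4 [0100]: (((1 AND 1) OR (0 OR 0)) OR 0) -> 1
  row 5 [0101]: (((1 AND 1) OR (1 OR 0)) OR 1) -> 1
  row 6 [0110]: (((1 AND 1) OR (0 OR 1)) OR 0) -> 1
  row 7 [0111]: (((1 AND 1) OR (1 OR 1)) OR 1) -> 1
  row 8 [1000]: (((0 AND 0) OR (0 OR 0)) OR 0) -> 0
  row 9 [1001]: (((0 AND 0) OR (1 OR 0)) OR 1) -> 1
  row 10 [1010]: (((0 AND 0) OR (0 OR 1)) OR 0) -> 1
  row 11 [1011]: (((0 AND 0) OR (1 OR 1)) OR 1) -> 1
  row 12 [1100]: (((1 AND 1) OR (0 OR 0)) OR 0) -> 1
  row 13 [1101]: (((1 AND 1) OR (1 OR 0)) OR 1) -> 1
  row 14 [1110]: (((1 AND 1) OR (0 OR 1)) OR 0) -> 1
  row 15 [1111]: (((1 AND 1) OR (1 OR 1)) OR 1) -> 1
Full result column, 4 rows per line (P1,P2 fixed per line; P3,P4 runs 00..11 left to right):
  rows 0-3 [P1,P2=00]: 0111  = hex 7
  rows 4-7 [P1,P2=01]: 1111  = hex F
  rows 8-11 [P1,P2=10]: 0111  = hex 7
  rows 12-15 [P1,P2=11]: 1111  = hex F
Output column (row 0 .. row 15) = 0111111101111111
Output column grouped in 4s = 0111 1111 0111 1111 = 0x7F7F
Convert to decimal digit by digit (value = value*16 + digit):
  7 -> 7
  7*16 + 15 (F) = 127
  127*16 + 7 = 2039
  2039*16 + 15 (F) = 32639
Decimal = 32639

32639


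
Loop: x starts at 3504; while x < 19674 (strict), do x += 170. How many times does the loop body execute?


Step 1: x goes from 3504 toward 19674 by 170; the body runs while x<19674, so iterations = ceil((bound-start)/step)
Step 2: Distance=16170
Step 3: ceil(16170/170)=96

96


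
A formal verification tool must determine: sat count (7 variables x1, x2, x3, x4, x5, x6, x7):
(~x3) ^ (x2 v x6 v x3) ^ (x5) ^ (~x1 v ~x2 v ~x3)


CNF with 4 clauses over 7 vars (128 assignments).
An assignment satisfies CNF iff every clause has >=1 true literal.
Check each row (bits = x1,x2,x3,x4,x5,x6,x7; clause T/F shown):
  row 0 [0000000]: clauses=TFFT -> 0
  row 1 [0000001]: clauses=TFFT -> 0
  row 2 [0000010]: clauses=TTFT -> 0
  row 3 [0000011]: clauses=TTFT -> 0
  row 4 [0000100]: clauses=TFTT -> 0
  (every remaining row is evaluated the same way; all 128 results are listed next)
Full result column, 8 rows per line (x1,x2,x3,x4 fixed per line; x5,x6,x7 runs 000..111 left to right):
  rows 0-7 [x1,x2,x3,x4=0000]: 00000011  (ones: 2)
  rows 8-15 [x1,x2,x3,x4=0001]: 00000011  (ones: 2)
  rows 16-23 [x1,x2,x3,x4=0010]: 00000000  (ones: 0)
  rows 24-31 [x1,x2,x3,x4=0011]: 00000000  (ones: 0)
  rows 32-39 [x1,x2,x3,x4=0100]: 00001111  (ones: 4)
  rows 40-47 [x1,x2,x3,x4=0101]: 00001111  (ones: 4)
  rows 48-55 [x1,x2,x3,x4=0110]: 00000000  (ones: 0)
  rows 56-63 [x1,x2,x3,x4=0111]: 00000000  (ones: 0)
  rows 64-71 [x1,x2,x3,x4=1000]: 00000011  (ones: 2)
  rows 72-79 [x1,x2,x3,x4=1001]: 00000011  (ones: 2)
  rows 80-87 [x1,x2,x3,x4=1010]: 00000000  (ones: 0)
  rows 88-95 [x1,x2,x3,x4=1011]: 00000000  (ones: 0)
  rows 96-103 [x1,x2,x3,x4=1100]: 00001111  (ones: 4)
  rows 104-111 [x1,x2,x3,x4=1101]: 00001111  (ones: 4)
  rows 112-119 [x1,x2,x3,x4=1110]: 00000000  (ones: 0)
  rows 120-127 [x1,x2,x3,x4=1111]: 00000000  (ones: 0)
Satisfying assignments = 2+2+0+0+4+4+0+0+2+2+0+0+4+4+0+0 = 24

24


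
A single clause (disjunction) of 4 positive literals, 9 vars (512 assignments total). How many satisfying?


Step 1: Total=2^9=512
Step 2: Unsat when all 4 false: 2^5=32
Step 3: Sat=512-32=480

480


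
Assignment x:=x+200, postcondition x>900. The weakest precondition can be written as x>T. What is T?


Formula: wp(x:=E, P) = P[E/x] (substitute E for x in postcondition)
Step 1: Postcondition: x>900
Step 2: Substitute x+200 for x: x+200>900
Step 3: Solve for x: x > 900-200 = 700

700


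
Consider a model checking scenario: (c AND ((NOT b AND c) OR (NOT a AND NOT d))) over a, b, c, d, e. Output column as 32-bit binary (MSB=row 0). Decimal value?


Formula: (c AND ((NOT b AND c) OR (NOT a AND NOT d))) over a, b, c, d, e (32 rows)
Evaluate each row (bits = a,b,c,d,e, MSB first):
  row 0 [00000]: (0 AND ((NOT 0 AND 0) OR (NOT 0 AND NOT 0))) -> 0
  row 1 [00001]: (0 AND ((NOT 0 AND 0) OR (NOT 0 AND NOT 0))) -> 0
  row 2 [00010]: (0 AND ((NOT 0 AND 0) OR (NOT 0 AND NOT 1))) -> 0
  row 3 [00011]: (0 AND ((NOT 0 AND 0) OR (NOT 0 AND NOT 1))) -> 0
  row 4 [00100]: (1 AND ((NOT 0 AND 1) OR (NOT 0 AND NOT 0))) -> 1
  row 5 [00101]: (1 AND ((NOT 0 AND 1) OR (NOT 0 AND NOT 0))) -> 1
  row 6 [00110]: (1 AND ((NOT 0 AND 1) OR (NOT 0 AND NOT 1))) -> 1
  row 7 [00111]: (1 AND ((NOT 0 AND 1) OR (NOT 0 AND NOT 1))) -> 1
  row 8 [01000]: (0 AND ((NOT 1 AND 0) OR (NOT 0 AND NOT 0))) -> 0
  row 9 [01001]: (0 AND ((NOT 1 AND 0) OR (NOT 0 AND NOT 0))) -> 0
  row 10 [01010]: (0 AND ((NOT 1 AND 0) OR (NOT 0 AND NOT 1))) -> 0
  row 11 [01011]: (0 AND ((NOT 1 AND 0) OR (NOT 0 AND NOT 1))) -> 0
  row 12 [01100]: (1 AND ((NOT 1 AND 1) OR (NOT 0 AND NOT 0))) -> 1
  row 13 [01101]: (1 AND ((NOT 1 AND 1) OR (NOT 0 AND NOT 0))) -> 1
  row 14 [01110]: (1 AND ((NOT 1 AND 1) OR (NOT 0 AND NOT 1))) -> 0
  row 15 [01111]: (1 AND ((NOT 1 AND 1) OR (NOT 0 AND NOT 1))) -> 0
  row 16 [10000]: (0 AND ((NOT 0 AND 0) OR (NOT 1 AND NOT 0))) -> 0
  row 17 [10001]: (0 AND ((NOT 0 AND 0) OR (NOT 1 AND NOT 0))) -> 0
  row 18 [10010]: (0 AND ((NOT 0 AND 0) OR (NOT 1 AND NOT 1))) -> 0
  row 19 [10011]: (0 AND ((NOT 0 AND 0) OR (NOT 1 AND NOT 1))) -> 0
  row 20 [10100]: (1 AND ((NOT 0 AND 1) OR (NOT 1 AND NOT 0))) -> 1
  row 21 [10101]: (1 AND ((NOT 0 AND 1) OR (NOT 1 AND NOT 0))) -> 1
  row 22 [10110]: (1 AND ((NOT 0 AND 1) OR (NOT 1 AND NOT 1))) -> 1
  row 23 [10111]: (1 AND ((NOT 0 AND 1) OR (NOT 1 AND NOT 1))) -> 1
  row 24 [11000]: (0 AND ((NOT 1 AND 0) OR (NOT 1 AND NOT 0))) -> 0
  row 25 [11001]: (0 AND ((NOT 1 AND 0) OR (NOT 1 AND NOT 0))) -> 0
  row 26 [11010]: (0 AND ((NOT 1 AND 0) OR (NOT 1 AND NOT 1))) -> 0
  row 27 [11011]: (0 AND ((NOT 1 AND 0) OR (NOT 1 AND NOT 1))) -> 0
  row 28 [11100]: (1 AND ((NOT 1 AND 1) OR (NOT 1 AND NOT 0))) -> 0
  row 29 [11101]: (1 AND ((NOT 1 AND 1) OR (NOT 1 AND NOT 0))) -> 0
  row 30 [11110]: (1 AND ((NOT 1 AND 1) OR (NOT 1 AND NOT 1))) -> 0
  row 31 [11111]: (1 AND ((NOT 1 AND 1) OR (NOT 1 AND NOT 1))) -> 0
Full result column, 4 rows per line (a,b,c fixed per line; d,e runs 00..11 left to right):
  rows 0-3 [a,b,c=000]: 0000  = hex 0
  rows 4-7 [a,b,c=001]: 1111  = hex F
  rows 8-11 [a,b,c=010]: 0000  = hex 0
  rows 12-15 [a,b,c=011]: 1100  = hex C
  rows 16-19 [a,b,c=100]: 0000  = hex 0
  rows 20-23 [a,b,c=101]: 1111  = hex F
  rows 24-27 [a,b,c=110]: 0000  = hex 0
  rows 28-31 [a,b,c=111]: 0000  = hex 0
Output column (row 0 .. row 31) = 00001111000011000000111100000000
Output column grouped in 4s = 0000 1111 0000 1100 0000 1111 0000 0000 = 0x0F0C0F00
Convert to decimal digit by digit (value = value*16 + digit):
  0 -> 0
  0*16 + 15 (F) = 15
  15*16 + 0 = 240
  240*16 + 12 (C) = 3852
  3852*16 + 0 = 61632
  61632*16 + 15 (F) = 986127
  986127*16 + 0 = 15778032
  15778032*16 + 0 = 252448512
Decimal = 252448512

252448512


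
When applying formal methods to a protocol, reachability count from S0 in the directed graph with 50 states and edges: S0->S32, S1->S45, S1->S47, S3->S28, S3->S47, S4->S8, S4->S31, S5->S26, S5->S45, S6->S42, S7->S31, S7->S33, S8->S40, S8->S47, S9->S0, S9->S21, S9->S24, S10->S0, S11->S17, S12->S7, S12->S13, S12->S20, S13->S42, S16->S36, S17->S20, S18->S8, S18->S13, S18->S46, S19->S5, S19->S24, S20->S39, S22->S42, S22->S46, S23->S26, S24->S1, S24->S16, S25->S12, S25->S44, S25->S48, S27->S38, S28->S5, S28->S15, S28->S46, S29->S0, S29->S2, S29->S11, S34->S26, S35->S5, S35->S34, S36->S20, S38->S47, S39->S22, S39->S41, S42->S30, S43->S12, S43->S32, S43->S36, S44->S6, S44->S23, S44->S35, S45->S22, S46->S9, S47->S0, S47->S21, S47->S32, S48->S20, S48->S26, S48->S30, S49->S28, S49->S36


BFS from S0:
  layer 0: {S0}
  layer 1: {S32}
Reachable set: {S0, S32}
Count = 2

2


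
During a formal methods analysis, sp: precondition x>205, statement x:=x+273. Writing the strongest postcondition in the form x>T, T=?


Formula: sp(P, x:=E) = exists old_x. (x = E[old_x/x]) AND P[old_x/x] (old_x is the value of x before the assignment; eliminate old_x by solving x = E[old_x/x] for old_x)
Step 1: Precondition P: x>205, i.e. old_x > 205
Step 2: Assignment gives x = old_x + 273, so old_x = x - 273
Step 3: Substitute into P: x - 273 > 205
Step 4: Simplify: x > 205+273 = 478

478


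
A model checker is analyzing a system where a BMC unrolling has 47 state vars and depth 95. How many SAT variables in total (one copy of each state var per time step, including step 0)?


BMC unrolls to depth k, creating one copy of each state var for steps 0..k.
Step count = 95 + 1 = 96 (steps 0 through 95)
Vars per step = 47
Total = 47 * 96 = 4512

4512


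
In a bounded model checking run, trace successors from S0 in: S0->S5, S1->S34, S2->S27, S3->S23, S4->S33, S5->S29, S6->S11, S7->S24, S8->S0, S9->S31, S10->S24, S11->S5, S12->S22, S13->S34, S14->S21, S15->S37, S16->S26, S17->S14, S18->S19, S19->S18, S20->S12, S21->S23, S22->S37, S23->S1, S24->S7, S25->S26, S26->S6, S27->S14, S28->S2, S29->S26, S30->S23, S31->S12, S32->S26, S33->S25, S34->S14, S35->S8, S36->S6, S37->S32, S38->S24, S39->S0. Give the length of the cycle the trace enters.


Trace from S0 until a state repeats:
  S0 -> S5 -> S29 -> S26 -> S6 -> S11 -> S5
S5 first seen at step 1, revisited at step 6.
Cycle length = 6 - 1 = 5

5


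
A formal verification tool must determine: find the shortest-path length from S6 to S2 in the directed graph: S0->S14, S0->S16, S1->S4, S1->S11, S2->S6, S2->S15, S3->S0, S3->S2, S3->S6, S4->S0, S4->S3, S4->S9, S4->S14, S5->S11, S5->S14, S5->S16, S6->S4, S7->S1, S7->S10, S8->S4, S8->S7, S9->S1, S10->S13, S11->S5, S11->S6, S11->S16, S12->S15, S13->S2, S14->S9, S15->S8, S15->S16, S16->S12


BFS layer-by-layer from S6:
  dist 0: {S6}
  dist 1: {S4}
  dist 2: {S0, S3, S9, S14}
  dist 3: {S1, S2, S16}
  -> S2 reached at distance 3
Shortest path length = 3

3


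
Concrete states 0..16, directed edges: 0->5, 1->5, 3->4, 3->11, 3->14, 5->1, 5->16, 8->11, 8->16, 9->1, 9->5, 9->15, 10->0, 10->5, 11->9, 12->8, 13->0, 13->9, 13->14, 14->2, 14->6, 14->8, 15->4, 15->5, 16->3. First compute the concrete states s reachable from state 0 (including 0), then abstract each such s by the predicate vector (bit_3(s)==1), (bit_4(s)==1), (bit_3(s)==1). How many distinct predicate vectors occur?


BFS from 0:
Concrete reachable: {0, 1, 2, 3, 4, 5, 6, 8, 9, 11, 14, 15, 16}
Abstract via predicates (bit_3(s)==1), (bit_4(s)==1), (bit_3(s)==1):
  (0,0,0) <- {0, 1, 2, 3, 4, 5, 6}
  (0,1,0) <- {16}
  (1,0,1) <- {8, 9, 11, 14, 15}
Distinct abstract states = 3

3


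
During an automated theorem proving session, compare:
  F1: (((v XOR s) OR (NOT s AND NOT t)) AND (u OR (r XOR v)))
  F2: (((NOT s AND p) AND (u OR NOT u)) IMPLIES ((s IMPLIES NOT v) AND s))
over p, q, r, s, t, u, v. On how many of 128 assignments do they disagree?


F1 = (((v XOR s) OR (NOT s AND NOT t)) AND (u OR (r XOR v)))
F2 = (((NOT s AND p) AND (u OR NOT u)) IMPLIES ((s IMPLIES NOT v) AND s))
Evaluate both on each of 128 rows (bits = p,q,r,s,t,u,v):
  row 0 [0000000]: F1=0 F2=1 (differ) -> 1
  row 1 [0000001]: F1=1 F2=1 -> 0
  row 2 [0000010]: F1=1 F2=1 -> 0
  row 3 [0000011]: F1=1 F2=1 -> 0
  row 4 [0000100]: F1=0 F2=1 (differ) -> 1
  (every remaining row is evaluated the same way; all 128 results are listed next)
Full result column, 8 rows per line (p,q,r,s fixed per line; t,u,v runs 000..111 left to right):
  rows 0-7 [p,q,r,s=0000]: 10001010  (ones: 3)
  rows 8-15 [p,q,r,s=0001]: 11011101  (ones: 6)
  rows 16-23 [p,q,r,s=0010]: 01001110  (ones: 4)
  rows 24-31 [p,q,r,s=0011]: 01010101  (ones: 4)
  rows 32-39 [p,q,r,s=0100]: 10001010  (ones: 3)
  rows 40-47 [p,q,r,s=0101]: 11011101  (ones: 6)
  rows 48-55 [p,q,r,s=0110]: 01001110  (ones: 4)
  rows 56-63 [p,q,r,s=0111]: 01010101  (ones: 4)
  rows 64-71 [p,q,r,s=1000]: 01110101  (ones: 5)
  rows 72-79 [p,q,r,s=1001]: 11011101  (ones: 6)
  rows 80-87 [p,q,r,s=1010]: 10110001  (ones: 4)
  rows 88-95 [p,q,r,s=1011]: 01010101  (ones: 4)
  rows 96-103 [p,q,r,s=1100]: 01110101  (ones: 5)
  rows 104-111 [p,q,r,s=1101]: 11011101  (ones: 6)
  rows 112-119 [p,q,r,s=1110]: 10110001  (ones: 4)
  rows 120-127 [p,q,r,s=1111]: 01010101  (ones: 4)
Disagreements = 3+6+4+4+3+6+4+4+5+6+4+4+5+6+4+4 = 72

72


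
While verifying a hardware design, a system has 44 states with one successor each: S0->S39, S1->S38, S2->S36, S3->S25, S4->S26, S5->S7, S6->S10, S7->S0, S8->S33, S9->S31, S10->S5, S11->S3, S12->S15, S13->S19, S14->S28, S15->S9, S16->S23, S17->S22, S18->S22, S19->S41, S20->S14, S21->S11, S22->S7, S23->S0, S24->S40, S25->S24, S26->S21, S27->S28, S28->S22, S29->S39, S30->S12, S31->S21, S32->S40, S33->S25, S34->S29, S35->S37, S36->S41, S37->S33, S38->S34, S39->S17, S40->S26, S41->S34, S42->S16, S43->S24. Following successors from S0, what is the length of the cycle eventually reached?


Trace from S0 until a state repeats:
  S0 -> S39 -> S17 -> S22 -> S7 -> S0
S0 first seen at step 0, revisited at step 5.
Cycle length = 5 - 0 = 5

5


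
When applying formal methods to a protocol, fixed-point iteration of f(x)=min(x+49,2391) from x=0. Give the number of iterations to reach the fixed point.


Step 1: x=0, cap=2391, increment=49
Step 2: x grows by 49 each step until capped at 2391; fixed point is x=2391
Step 3: iterations = ceil(2391/49) = 49

49


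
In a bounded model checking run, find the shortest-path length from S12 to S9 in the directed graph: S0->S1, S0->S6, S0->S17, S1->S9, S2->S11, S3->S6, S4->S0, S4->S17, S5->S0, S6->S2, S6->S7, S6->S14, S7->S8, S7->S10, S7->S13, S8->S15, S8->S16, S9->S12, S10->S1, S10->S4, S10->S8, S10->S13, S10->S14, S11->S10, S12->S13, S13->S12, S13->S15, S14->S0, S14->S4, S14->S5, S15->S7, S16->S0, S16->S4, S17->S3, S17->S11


BFS layer-by-layer from S12:
  dist 0: {S12}
  dist 1: {S13}
  dist 2: {S15}
  dist 3: {S7}
  dist 4: {S8, S10}
  dist 5: {S1, S4, S14, S16}
  dist 6: {S0, S5, S9, S17}
  -> S9 reached at distance 6
Shortest path length = 6

6


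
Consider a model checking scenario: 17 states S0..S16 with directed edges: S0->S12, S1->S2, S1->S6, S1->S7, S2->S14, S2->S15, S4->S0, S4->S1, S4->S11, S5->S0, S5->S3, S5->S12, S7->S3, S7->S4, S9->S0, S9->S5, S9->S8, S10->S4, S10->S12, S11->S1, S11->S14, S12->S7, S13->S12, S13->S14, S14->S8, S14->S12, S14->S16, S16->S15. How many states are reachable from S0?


BFS from S0:
  layer 0: {S0}
  layer 1: {S12}
  layer 2: {S7}
  layer 3: {S3, S4}
  layer 4: {S1, S11}
  layer 5: {S2, S6, S14}
  layer 6: {S8, S15, S16}
Reachable set: {S0, S1, S2, S3, S4, S6, S7, S8, S11, S12, S14, S15, S16}
Count = 13

13


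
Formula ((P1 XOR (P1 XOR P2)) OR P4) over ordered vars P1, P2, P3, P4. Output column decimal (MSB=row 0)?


Formula: ((P1 XOR (P1 XOR P2)) OR P4) over P1, P2, P3, P4 (16 rows)
Evaluate each row (bits = P1,P2,P3,P4, MSB first):
  row 0 [0000]: ((0 XOR (0 XOR 0)) OR 0) -> 0
  row 1 [0001]: ((0 XOR (0 XOR 0)) OR 1) -> 1
  row 2 [0010]: ((0 XOR (0 XOR 0)) OR 0) -> 0
  row 3 [0011]: ((0 XOR (0 XOR 0)) OR 1) -> 1
  row 4 [0100]: ((0 XOR (0 XOR 1)) OR 0) -> 1
  row 5 [0101]: ((0 XOR (0 XOR 1)) OR 1) -> 1
  row 6 [0110]: ((0 XOR (0 XOR 1)) OR 0) -> 1
  row 7 [0111]: ((0 XOR (0 XOR 1)) OR 1) -> 1
  row 8 [1000]: ((1 XOR (1 XOR 0)) OR 0) -> 0
  row 9 [1001]: ((1 XOR (1 XOR 0)) OR 1) -> 1
  row 10 [1010]: ((1 XOR (1 XOR 0)) OR 0) -> 0
  row 11 [1011]: ((1 XOR (1 XOR 0)) OR 1) -> 1
  row 12 [1100]: ((1 XOR (1 XOR 1)) OR 0) -> 1
  row 13 [1101]: ((1 XOR (1 XOR 1)) OR 1) -> 1
  row 14 [1110]: ((1 XOR (1 XOR 1)) OR 0) -> 1
  row 15 [1111]: ((1 XOR (1 XOR 1)) OR 1) -> 1
Full result column, 4 rows per line (P1,P2 fixed per line; P3,P4 runs 00..11 left to right):
  rows 0-3 [P1,P2=00]: 0101  = hex 5
  rows 4-7 [P1,P2=01]: 1111  = hex F
  rows 8-11 [P1,P2=10]: 0101  = hex 5
  rows 12-15 [P1,P2=11]: 1111  = hex F
Output column (row 0 .. row 15) = 0101111101011111
Output column grouped in 4s = 0101 1111 0101 1111 = 0x5F5F
Convert to decimal digit by digit (value = value*16 + digit):
  5 -> 5
  5*16 + 15 (F) = 95
  95*16 + 5 = 1525
  1525*16 + 15 (F) = 24415
Decimal = 24415

24415


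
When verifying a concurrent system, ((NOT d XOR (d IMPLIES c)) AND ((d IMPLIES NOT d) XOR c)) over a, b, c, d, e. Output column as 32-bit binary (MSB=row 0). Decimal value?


Formula: ((NOT d XOR (d IMPLIES c)) AND ((d IMPLIES NOT d) XOR c)) over a, b, c, d, e (32 rows)
Evaluate each row (bits = a,b,c,d,e, MSB first):
  row 0 [00000]: ((NOT 0 XOR (0 IMPLIES 0)) AND ((0 IMPLIES NOT 0) XOR 0)) -> 0
  row 1 [00001]: ((NOT 0 XOR (0 IMPLIES 0)) AND ((0 IMPLIES NOT 0) XOR 0)) -> 0
  row 2 [00010]: ((NOT 1 XOR (1 IMPLIES 0)) AND ((1 IMPLIES NOT 1) XOR 0)) -> 0
  row 3 [00011]: ((NOT 1 XOR (1 IMPLIES 0)) AND ((1 IMPLIES NOT 1) XOR 0)) -> 0
  row 4 [00100]: ((NOT 0 XOR (0 IMPLIES 1)) AND ((0 IMPLIES NOT 0) XOR 1)) -> 0
  row 5 [00101]: ((NOT 0 XOR (0 IMPLIES 1)) AND ((0 IMPLIES NOT 0) XOR 1)) -> 0
  row 6 [00110]: ((NOT 1 XOR (1 IMPLIES 1)) AND ((1 IMPLIES NOT 1) XOR 1)) -> 1
  row 7 [00111]: ((NOT 1 XOR (1 IMPLIES 1)) AND ((1 IMPLIES NOT 1) XOR 1)) -> 1
  row 8 [01000]: ((NOT 0 XOR (0 IMPLIES 0)) AND ((0 IMPLIES NOT 0) XOR 0)) -> 0
  row 9 [01001]: ((NOT 0 XOR (0 IMPLIES 0)) AND ((0 IMPLIES NOT 0) XOR 0)) -> 0
  row 10 [01010]: ((NOT 1 XOR (1 IMPLIES 0)) AND ((1 IMPLIES NOT 1) XOR 0)) -> 0
  row 11 [01011]: ((NOT 1 XOR (1 IMPLIES 0)) AND ((1 IMPLIES NOT 1) XOR 0)) -> 0
  row 12 [01100]: ((NOT 0 XOR (0 IMPLIES 1)) AND ((0 IMPLIES NOT 0) XOR 1)) -> 0
  row 13 [01101]: ((NOT 0 XOR (0 IMPLIES 1)) AND ((0 IMPLIES NOT 0) XOR 1)) -> 0
  row 14 [01110]: ((NOT 1 XOR (1 IMPLIES 1)) AND ((1 IMPLIES NOT 1) XOR 1)) -> 1
  row 15 [01111]: ((NOT 1 XOR (1 IMPLIES 1)) AND ((1 IMPLIES NOT 1) XOR 1)) -> 1
  row 16 [10000]: ((NOT 0 XOR (0 IMPLIES 0)) AND ((0 IMPLIES NOT 0) XOR 0)) -> 0
  row 17 [10001]: ((NOT 0 XOR (0 IMPLIES 0)) AND ((0 IMPLIES NOT 0) XOR 0)) -> 0
  row 18 [10010]: ((NOT 1 XOR (1 IMPLIES 0)) AND ((1 IMPLIES NOT 1) XOR 0)) -> 0
  row 19 [10011]: ((NOT 1 XOR (1 IMPLIES 0)) AND ((1 IMPLIES NOT 1) XOR 0)) -> 0
  row 20 [10100]: ((NOT 0 XOR (0 IMPLIES 1)) AND ((0 IMPLIES NOT 0) XOR 1)) -> 0
  row 21 [10101]: ((NOT 0 XOR (0 IMPLIES 1)) AND ((0 IMPLIES NOT 0) XOR 1)) -> 0
  row 22 [10110]: ((NOT 1 XOR (1 IMPLIES 1)) AND ((1 IMPLIES NOT 1) XOR 1)) -> 1
  row 23 [10111]: ((NOT 1 XOR (1 IMPLIES 1)) AND ((1 IMPLIES NOT 1) XOR 1)) -> 1
  row 24 [11000]: ((NOT 0 XOR (0 IMPLIES 0)) AND ((0 IMPLIES NOT 0) XOR 0)) -> 0
  row 25 [11001]: ((NOT 0 XOR (0 IMPLIES 0)) AND ((0 IMPLIES NOT 0) XOR 0)) -> 0
  row 26 [11010]: ((NOT 1 XOR (1 IMPLIES 0)) AND ((1 IMPLIES NOT 1) XOR 0)) -> 0
  row 27 [11011]: ((NOT 1 XOR (1 IMPLIES 0)) AND ((1 IMPLIES NOT 1) XOR 0)) -> 0
  row 28 [11100]: ((NOT 0 XOR (0 IMPLIES 1)) AND ((0 IMPLIES NOT 0) XOR 1)) -> 0
  row 29 [11101]: ((NOT 0 XOR (0 IMPLIES 1)) AND ((0 IMPLIES NOT 0) XOR 1)) -> 0
  row 30 [11110]: ((NOT 1 XOR (1 IMPLIES 1)) AND ((1 IMPLIES NOT 1) XOR 1)) -> 1
  row 31 [11111]: ((NOT 1 XOR (1 IMPLIES 1)) AND ((1 IMPLIES NOT 1) XOR 1)) -> 1
Full result column, 4 rows per line (a,b,c fixed per line; d,e runs 00..11 left to right):
  rows 0-3 [a,b,c=000]: 0000  = hex 0
  rows 4-7 [a,b,c=001]: 0011  = hex 3
  rows 8-11 [a,b,c=010]: 0000  = hex 0
  rows 12-15 [a,b,c=011]: 0011  = hex 3
  rows 16-19 [a,b,c=100]: 0000  = hex 0
  rows 20-23 [a,b,c=101]: 0011  = hex 3
  rows 24-27 [a,b,c=110]: 0000  = hex 0
  rows 28-31 [a,b,c=111]: 0011  = hex 3
Output column (row 0 .. row 31) = 00000011000000110000001100000011
Output column grouped in 4s = 0000 0011 0000 0011 0000 0011 0000 0011 = 0x03030303
Convert to decimal digit by digit (value = value*16 + digit):
  0 -> 0
  0*16 + 3 = 3
  3*16 + 0 = 48
  48*16 + 3 = 771
  771*16 + 0 = 12336
  12336*16 + 3 = 197379
  197379*16 + 0 = 3158064
  3158064*16 + 3 = 50529027
Decimal = 50529027

50529027
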